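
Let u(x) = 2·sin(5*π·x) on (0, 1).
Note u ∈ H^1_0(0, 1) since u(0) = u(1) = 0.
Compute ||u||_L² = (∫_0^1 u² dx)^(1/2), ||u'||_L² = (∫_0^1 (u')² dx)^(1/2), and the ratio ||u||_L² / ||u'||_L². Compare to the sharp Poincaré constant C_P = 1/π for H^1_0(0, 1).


||u||_L² / ||u'||_L² = 1/(5*π) < C_P = 1/π.

u(x) = 2·sin(5*π·x), so u'(x) = 10*π*cos(5*π*x).
Writing u(x) = A·sin(kπx/L) with A = 2 and k = 5, use ∫_0^L sin²(kπx/L) dx = L/2 and ∫_0^L cos²(kπx/L) dx = L/2.
u² = 4·sin²(5*π·x) and (u')² = 100*π^2·cos²(5*π·x), and each of sin², cos² integrates to L/2 = 1/2 over (0, 1).
∫_0^1 u² dx = 2, so ||u||_L² = sqrt(2).
∫_0^1 (u')² dx = 50*π^2, so ||u'||_L² = 5*sqrt(2)*π.
Ratio ||u||_L² / ||u'||_L² = 1/(5*π).
Sharp Poincaré constant on H^1_0(0, 1) is C_P = L/π = 1/π, achieved by sin(π·x).
This is the k = 5 harmonic; the ratio L/(kπ) is strictly less than C_P = L/π, consistent with the sharp inequality ||u||_L² ≤ C_P ||u'||_L².


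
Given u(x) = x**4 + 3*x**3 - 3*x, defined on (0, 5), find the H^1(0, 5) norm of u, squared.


||u||_{H^1}^2 = 250656965/252

The H^1 norm (squared) on an interval (0, L) is
  ||u||_{H^1}^2 = ∫_0^L u(x)^2 dx + ∫_0^L u'(x)^2 dx.
Compute u'(x) = 4*x**3 + 9*x**2 - 3.
Then u(x)^2 = x**8 + 6*x**7 + 9*x**6 - 6*x**5 - 18*x**4 + 9*x**2 and u'(x)^2 = 16*x**6 + 72*x**5 + 81*x**4 - 24*x**3 - 54*x**2 + 9.
Integrate each monomial from 0 to 5 using ∫_0^5 c·x^n dx = c·5^(n+1)/(n+1):
  ∫_0^5 u(x)^2 dx = ∫_0^5 (x^8 + 6*x^7 + 9*x^6 - 6*x^5 - 18*x^4 + 9*x^2) dx. Term by term:
    ∫_0^5 x^8 dx = 1953125/9;  ∫_0^5 6*x^7 dx = 1171875/4;  ∫_0^5 9*x^6 dx = 703125/7;
    ∫_0^5 -6*x^5 dx = -15625;  ∫_0^5 -18*x^4 dx = -11250;  ∫_0^5 9*x^2 dx = 375.
  Sum: 1953125/9 + 1171875/4 + 703125/7 − 15625 − 11250 + 375 = 147150125/252.
  ∫_0^5 u'(x)^2 dx = ∫_0^5 (16*x^6 + 72*x^5 + 81*x^4 - 24*x^3 - 54*x^2 + 9) dx. Term by term:
    ∫_0^5 16*x^6 dx = 1250000/7;  ∫_0^5 72*x^5 dx = 187500;  ∫_0^5 81*x^4 dx = 50625;
    ∫_0^5 -24*x^3 dx = -3750;  ∫_0^5 -54*x^2 dx = -2250;  ∫_0^5 9 dx = 45.
  Sum: 1250000/7 + 187500 + 50625 − 3750 − 2250 + 45 = 2875190/7.
Adding: ||u||_{H^1}^2 = 147150125/252 + 2875190/7 = 250656965/252.


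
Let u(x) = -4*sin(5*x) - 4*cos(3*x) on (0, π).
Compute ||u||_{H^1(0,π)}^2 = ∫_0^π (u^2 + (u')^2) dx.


||u||_{H^1(0,π)}^2 = 288*π

u'(x) = 12*sin(3*x) - 20*cos(5*x).
Expand u² and (u')² and integrate term by term on (0, π), using: for integers n ≥ 1, ∫_0^π sin²(nx) dx = ∫_0^π cos²(nx) dx = π/2; for n ≠ n', ∫_0^π sin(nx)sin(n'x) dx = ∫_0^π cos(nx)cos(n'x) dx = 0; and by product-to-sum, ∫_0^π sin(nx)cos(n'x) dx = ½∫_0^π [sin((n+n')x) + sin((n−n')x)] dx, which is 0 when n+n' is even and 2n/(n²−n'²) when n+n' is odd (it need not vanish on (0, π)).
  u² squared terms: (-4)²·∫cos(3x)² dx = 16·π/2 = 8*π;  (-4)²·∫sin(5x)² dx = 16·π/2 = 8*π.
  u² cross terms: 2·(-4)·(-4)·∫cos(3x)·sin(5x) dx = 32·(0) = 0.
  So ∫_0^π u² dx = 8*π + 8*π + 0 = 16*π.
  (u')² squared terms: (-20)²·∫cos(5x)² dx = 400·π/2 = 200*π;  (12)²·∫sin(3x)² dx = 144·π/2 = 72*π.
  (u')² cross terms: 2·(-20)·(12)·∫cos(5x)·sin(3x) dx = -480·(0) = 0.
  So ∫_0^π (u')² dx = 200*π + 72*π + 0 = 272*π.
||u||_{H^1}^2 = (16*π) + (272*π) = 288*π.


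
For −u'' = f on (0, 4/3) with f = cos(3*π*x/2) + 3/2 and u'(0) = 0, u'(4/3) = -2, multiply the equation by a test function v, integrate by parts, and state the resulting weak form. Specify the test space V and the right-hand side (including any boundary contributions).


V = H^1(0, 4/3) (v unrestricted at boundary; u is determined up to an additive constant); weak form: ∫_0^4/3 u'v' dx = ∫_0^4/3 (cos(3*π*x/2) + 3/2) v dx − 2·v(4/3) for all v ∈ V.

Multiply both sides by a test function v and integrate from 0 to 4/3:
  ∫_0^4/3 −u''(x) v(x) dx = ∫_0^4/3 f(x) v(x) dx.
Integrate the LHS by parts once:
  ∫_0^4/3 −u'' v dx = −[u'(x) v(x)]_0^4/3 + ∫_0^4/3 u'(x) v'(x) dx.
Thus ∫_0^4/3 u'(x) v'(x) dx = ∫_0^4/3 f(x) v(x) dx + [u'(x) v(x)]_0^4/3.
Choose V so that boundary terms are either known or forced to vanish.
u has inhomogeneous Neumann u'(0) = 0, u'(4/3) = -2. [u' v]_0^4/3 = (-2)·v(4/3) − (0)·v(0) = − 2·v(4/3). Take V = H^1(0, 4/3); boundary term becomes part of RHS.
Weak formulation: find u (satisfying any essential BC) such that ∫_0^4/3 u'(x) v'(x) dx = ∫_0^4/3 f v dx − 2·v(4/3) for all v ∈ V (Neumann data are natural BCs: they enter the RHS as boundary terms).
Substituting f(x) = cos(3*π*x/2) + 3/2, the right-hand side is ∫_0^4/3 (cos(3*π*x/2) + 3/2) v dx − 2·v(4/3).
Compatibility check (pure Neumann): taking v ≡ 1 ∈ V gives 0 = ∫_0^4/3 f dx + (-2) − (0), i.e. ∫_0^4/3 f dx must equal u'(0) − u'(4/3) = 2. Indeed ∫_0^4/3 (cos(3*π*x/2) + 3/2) dx = 2, so the data are compatible. The solution is then unique only up to an additive constant (fix it e.g. by requiring ∫_0^4/3 u dx = 0).


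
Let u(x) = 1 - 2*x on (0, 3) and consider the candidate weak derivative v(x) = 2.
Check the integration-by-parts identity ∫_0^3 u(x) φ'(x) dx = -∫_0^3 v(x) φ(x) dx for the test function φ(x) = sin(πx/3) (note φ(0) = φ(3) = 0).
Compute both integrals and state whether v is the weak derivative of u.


LHS = 12/π, RHS = -12/π. No, v is not the weak derivative of u.

u(x) = 1 - 2*x, classical derivative u'(x) = -2.
φ(x) = sin(πx/3), so φ'(x) = π*cos(π*x/3)/3.
Note φ(0) = φ(3) = 0, so the boundary term u·φ vanishes.
LHS = ∫_0^3 u(x) φ'(x) dx = ∫_0^3 (-2*π*x*cos(π*x/3)/3 + π*cos(π*x/3)/3) dx. Term by term:
  ∫_0^3 π*cos(π*x/3)/3 dx = 0;  ∫_0^3 -2*π*x*cos(π*x/3)/3 dx = 12/π.
Sum: 0 + 12/π = 12/π.
So LHS = 12/π.
∫_0^3 v(x) φ(x) dx = ∫_0^3 (2*sin(π*x/3)) dx. Term by term:
  ∫_0^3 2*sin(π*x/3) dx = 12/π.
So RHS = -∫_0^3 v(x) φ(x) dx = -12/π.
LHS − RHS = 24/π ≠ 0, so the identity fails.
(For a valid weak derivative the identity must hold for EVERY test function, in particular this one. The failure shows v is NOT the weak derivative of u.)
Correct weak derivative would be u'(x) = -2.


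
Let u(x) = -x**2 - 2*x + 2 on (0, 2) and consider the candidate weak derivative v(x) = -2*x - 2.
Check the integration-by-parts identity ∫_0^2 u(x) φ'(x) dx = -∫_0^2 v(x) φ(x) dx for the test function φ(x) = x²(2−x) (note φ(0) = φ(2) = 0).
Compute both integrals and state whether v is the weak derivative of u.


LHS = 88/15, RHS = 88/15. Yes, v = u' weakly.

u(x) = -x**2 - 2*x + 2, classical derivative u'(x) = -2*x - 2.
φ(x) = x²(2−x), so φ'(x) = x*(4 - 3*x).
Note φ(0) = φ(2) = 0, so the boundary term u·φ vanishes.
LHS = ∫_0^2 u(x) φ'(x) dx = ∫_0^2 (3*x^4 + 2*x^3 - 14*x^2 + 8*x) dx. Term by term:
  ∫_0^2 3*x^4 dx = 96/5;  ∫_0^2 2*x^3 dx = 8;  ∫_0^2 -14*x^2 dx = -112/3;
  ∫_0^2 8*x dx = 16.
Sum: 96/5 + 8 − 112/3 + 16 = 88/15.
So LHS = 88/15.
∫_0^2 v(x) φ(x) dx = ∫_0^2 (2*x^4 - 2*x^3 - 4*x^2) dx. Term by term:
  ∫_0^2 2*x^4 dx = 64/5;  ∫_0^2 -2*x^3 dx = -8;  ∫_0^2 -4*x^2 dx = -32/3.
Sum: 64/5 − 8 − 32/3 = -88/15.
So RHS = -∫_0^2 v(x) φ(x) dx = 88/15.
LHS = RHS, so the identity holds for this test φ.
Moreover u is smooth here and v(x) = u'(x) = -2*x - 2 pointwise, so the identity holds for every test function. Hence v is the weak derivative of u.


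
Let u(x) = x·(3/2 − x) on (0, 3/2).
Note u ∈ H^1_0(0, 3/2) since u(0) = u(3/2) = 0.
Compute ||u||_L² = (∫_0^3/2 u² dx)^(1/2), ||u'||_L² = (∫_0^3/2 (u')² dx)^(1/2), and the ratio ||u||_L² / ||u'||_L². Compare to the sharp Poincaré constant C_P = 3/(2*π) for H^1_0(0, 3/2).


||u||_L² / ||u'||_L² = 3*sqrt(10)/20 < C_P = 3/(2*π).

u(x) = x·(3/2 − x), so u'(x) = 3/2 - 2*x.
u(x) = x·(3/2 − x) vanishes at x = 0 and x = 3/2, so u ∈ H^1_0(0, 3/2). Differentiate via the product rule and integrate the resulting polynomials term by term.
  ∫_0^3/2 u² dx = ∫_0^3/2 (x^4 - 3*x^3 + 9*x^2/4) dx. Term by term:
    ∫_0^3/2 x^4 dx = 243/160;  ∫_0^3/2 -3*x^3 dx = -243/64;  ∫_0^3/2 9*x^2/4 dx = 81/32.
  Sum: 243/160 − 243/64 + 81/32 = 81/320.
  ∫_0^3/2 (u')² dx = ∫_0^3/2 (4*x^2 - 6*x + 9/4) dx. Term by term:
    ∫_0^3/2 4*x^2 dx = 9/2;  ∫_0^3/2 -6*x dx = -27/4;  ∫_0^3/2 9/4 dx = 27/8.
  Sum: 9/2 − 27/4 + 27/8 = 9/8.
∫_0^3/2 u² dx = 81/320, so ||u||_L² = 9*sqrt(5)/40.
∫_0^3/2 (u')² dx = 9/8, so ||u'||_L² = 3*sqrt(2)/4.
Ratio ||u||_L² / ||u'||_L² = 3*sqrt(10)/20.
Sharp Poincaré constant on H^1_0(0, 3/2) is C_P = L/π = 3/(2*π), achieved by sin(2*π/3·x).
A polynomial bump cannot attain the sharp Poincaré constant (only the first sine eigenfunction does), so the ratio is strictly less than C_P, consistent with ||u||_L² ≤ C_P ||u'||_L².


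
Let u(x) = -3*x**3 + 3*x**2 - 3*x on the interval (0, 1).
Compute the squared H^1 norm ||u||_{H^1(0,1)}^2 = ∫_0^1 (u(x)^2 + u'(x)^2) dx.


||u||_{H^1}^2 = 867/70

The H^1 norm (squared) on an interval (0, L) is
  ||u||_{H^1}^2 = ∫_0^L u(x)^2 dx + ∫_0^L u'(x)^2 dx.
Compute u'(x) = -9*x**2 + 6*x - 3.
Then u(x)^2 = 9*x**6 - 18*x**5 + 27*x**4 - 18*x**3 + 9*x**2 and u'(x)^2 = 81*x**4 - 108*x**3 + 90*x**2 - 36*x + 9.
Integrate each monomial from 0 to 1 using ∫_0^1 c·x^n dx = c·1^(n+1)/(n+1):
  ∫_0^1 u(x)^2 dx = ∫_0^1 (9*x^6 - 18*x^5 + 27*x^4 - 18*x^3 + 9*x^2) dx. Term by term:
    ∫_0^1 9*x^6 dx = 9/7;  ∫_0^1 -18*x^5 dx = -3;  ∫_0^1 27*x^4 dx = 27/5;
    ∫_0^1 -18*x^3 dx = -9/2;  ∫_0^1 9*x^2 dx = 3.
  Sum: 9/7 − 3 + 27/5 − 9/2 + 3 = 153/70.
  ∫_0^1 u'(x)^2 dx = ∫_0^1 (81*x^4 - 108*x^3 + 90*x^2 - 36*x + 9) dx. Term by term:
    ∫_0^1 81*x^4 dx = 81/5;  ∫_0^1 -108*x^3 dx = -27;  ∫_0^1 90*x^2 dx = 30;
    ∫_0^1 -36*x dx = -18;  ∫_0^1 9 dx = 9.
  Sum: 81/5 − 27 + 30 − 18 + 9 = 51/5.
Adding: ||u||_{H^1}^2 = 153/70 + 51/5 = 867/70.


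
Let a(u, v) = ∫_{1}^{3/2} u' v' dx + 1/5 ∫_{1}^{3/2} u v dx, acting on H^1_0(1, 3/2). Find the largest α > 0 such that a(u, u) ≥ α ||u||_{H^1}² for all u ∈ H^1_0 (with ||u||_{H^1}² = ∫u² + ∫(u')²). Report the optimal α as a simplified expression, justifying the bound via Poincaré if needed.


α = (1 + 20*π^2)/(5*(1 + 4*π^2))

Coercivity of a(·,·) on H^1_0(1, 3/2) means a(u, u) ≥ α ||u||_{H^1}² for every u ∈ H^1_0.
The interval has length L = 1/2, and Poincaré/coercivity depend only on L. Here a(u, u) = ∫(u')² + (1/5)·∫u².
Here 0 < c = 1/5 < 1. The condition a(u,u) ≥ α||u||_{H^1}² reads (1−α)∫(u')² ≥ (α−c)∫u². Any admissible α is ≤ 1 (rapidly oscillating u have ∫u²/∫(u')² → 0), and α = 1 would force 0 ≥ (1−c)∫u², impossible since c < 1; so 1−α > 0. By the sharp Poincaré inequality on H^1_0 of an interval of length L, ∫(u')² ≥ (π/L)²∫u² with equality for the first sine mode sin(π(x−x₀)/L) (x₀ the left endpoint), so the inequality holds for all u iff (1−α)(π/L)² ≥ α − c, i.e. α ≤ ((π/L)² + c)/((π/L)² + 1) = (1 + c(L/π)²)/(1 + (L/π)²). With (π/L)² = 4*π^2 and c = 1/5, the largest admissible constant is α = ((π/L)² + c)/((π/L)² + 1).
Simplifying, α = (1 + 20*π^2)/(5*(1 + 4*π^2)).


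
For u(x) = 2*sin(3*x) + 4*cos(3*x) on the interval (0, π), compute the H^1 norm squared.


||u||_{H^1(0,π)}^2 = 100*π

u'(x) = -12*sin(3*x) + 6*cos(3*x).
Expand u² and (u')² and integrate term by term on (0, π), using: for integers n ≥ 1, ∫_0^π sin²(nx) dx = ∫_0^π cos²(nx) dx = π/2; for n ≠ n', ∫_0^π sin(nx)sin(n'x) dx = ∫_0^π cos(nx)cos(n'x) dx = 0; and by product-to-sum, ∫_0^π sin(nx)cos(n'x) dx = ½∫_0^π [sin((n+n')x) + sin((n−n')x)] dx, which is 0 when n+n' is even and 2n/(n²−n'²) when n+n' is odd (it need not vanish on (0, π)).
  u² squared terms: (2)²·∫sin(3x)² dx = 4·π/2 = 2*π;  (4)²·∫cos(3x)² dx = 16·π/2 = 8*π.
  u² cross terms: 2·(2)·(4)·∫sin(3x)·cos(3x) dx = 16·(0) = 0.
  So ∫_0^π u² dx = 2*π + 8*π + 0 = 10*π.
  (u')² squared terms: (-12)²·∫sin(3x)² dx = 144·π/2 = 72*π;  (6)²·∫cos(3x)² dx = 36·π/2 = 18*π.
  (u')² cross terms: 2·(-12)·(6)·∫sin(3x)·cos(3x) dx = -144·(0) = 0.
  So ∫_0^π (u')² dx = 72*π + 18*π + 0 = 90*π.
||u||_{H^1}^2 = (10*π) + (90*π) = 100*π.


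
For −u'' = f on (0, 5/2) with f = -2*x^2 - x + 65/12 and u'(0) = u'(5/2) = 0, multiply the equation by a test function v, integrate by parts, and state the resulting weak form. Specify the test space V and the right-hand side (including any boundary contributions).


V = H^1(0, 5/2) (no boundary constraint on v; u is determined up to an additive constant); weak form: ∫_0^5/2 u'v' dx = ∫_0^5/2 (-2*x^2 - x + 65/12) v dx for all v ∈ V.

Multiply both sides by a test function v and integrate from 0 to 5/2:
  ∫_0^5/2 −u''(x) v(x) dx = ∫_0^5/2 f(x) v(x) dx.
Integrate the LHS by parts once:
  ∫_0^5/2 −u'' v dx = −[u'(x) v(x)]_0^5/2 + ∫_0^5/2 u'(x) v'(x) dx.
Thus ∫_0^5/2 u'(x) v'(x) dx = ∫_0^5/2 f(x) v(x) dx + [u'(x) v(x)]_0^5/2.
Choose V so that boundary terms are either known or forced to vanish.
u has homogeneous Neumann: u'(0) = u'(5/2) = 0. So [u' v]_0^5/2 = 0·v(5/2) − 0·v(0) = 0 for any v; take V = H^1(0, 5/2).
Weak formulation: find u (satisfying any essential BC) such that ∫_0^5/2 u'(x) v'(x) dx = ∫_0^5/2 f v dx for all v ∈ V (homogeneous Neumann, so boundary terms vanish).
Substituting f(x) = -2*x^2 - x + 65/12, the right-hand side is ∫_0^5/2 (-2*x^2 - x + 65/12) v dx.
Compatibility check (pure Neumann): taking v ≡ 1 ∈ V gives 0 = ∫_0^5/2 f dx + (0) − (0), i.e. ∫_0^5/2 f dx must equal u'(0) − u'(5/2) = 0. Indeed ∫_0^5/2 (-2*x^2 - x + 65/12) dx = 0, so the data are compatible. The solution is then unique only up to an additive constant (fix it e.g. by requiring ∫_0^5/2 u dx = 0).


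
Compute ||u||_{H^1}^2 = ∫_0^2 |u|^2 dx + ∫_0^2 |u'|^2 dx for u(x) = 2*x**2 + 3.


||u||_{H^1}^2 = 1774/15

The H^1 norm (squared) on an interval (0, L) is
  ||u||_{H^1}^2 = ∫_0^L u(x)^2 dx + ∫_0^L u'(x)^2 dx.
Compute u'(x) = 4*x.
Then u(x)^2 = 4*x**4 + 12*x**2 + 9 and u'(x)^2 = 16*x**2.
Integrate each monomial from 0 to 2 using ∫_0^2 c·x^n dx = c·2^(n+1)/(n+1):
  ∫_0^2 u(x)^2 dx = ∫_0^2 (4*x^4 + 12*x^2 + 9) dx. Term by term:
    ∫_0^2 4*x^4 dx = 128/5;  ∫_0^2 12*x^2 dx = 32;  ∫_0^2 9 dx = 18.
  Sum: 128/5 + 32 + 18 = 378/5.
  ∫_0^2 u'(x)^2 dx = ∫_0^2 (16*x^2) dx. Term by term:
    ∫_0^2 16*x^2 dx = 128/3.
Adding: ||u||_{H^1}^2 = 378/5 + 128/3 = 1774/15.


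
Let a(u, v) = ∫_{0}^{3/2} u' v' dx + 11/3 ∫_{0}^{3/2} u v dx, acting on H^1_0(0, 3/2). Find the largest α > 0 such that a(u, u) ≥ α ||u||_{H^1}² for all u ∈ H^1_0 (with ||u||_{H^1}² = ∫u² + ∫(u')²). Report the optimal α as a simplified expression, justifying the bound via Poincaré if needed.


α = 1

Coercivity of a(·,·) on H^1_0(0, 3/2) means a(u, u) ≥ α ||u||_{H^1}² for every u ∈ H^1_0.
The interval has length L = 3/2, and Poincaré/coercivity depend only on L. Here a(u, u) = ∫(u')² + (11/3)·∫u².
Here c = 11/3 ≥ 1, so a(u,u) = ∫(u')² + c∫u² ≥ ∫(u')² + ∫u² = ||u||_{H^1}², i.e. α = 1 works. No larger α is possible: a(u,u) ≥ α||u||_{H^1}² means (1−α)∫(u')² ≥ (α−c)∫u², and for the modes u_n = sin(nπ(x−x₀)/L) (x₀ the left endpoint) one has ∫u_n²/∫(u_n')² = (L/(nπ))² → 0, so a(u_n,u_n)/||u_n||_{H^1}² → 1. Hence the optimal constant is α = 1.
Therefore α = 1.


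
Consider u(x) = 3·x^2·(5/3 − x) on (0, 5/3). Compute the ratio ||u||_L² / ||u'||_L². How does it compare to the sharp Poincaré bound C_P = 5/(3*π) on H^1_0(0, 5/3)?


||u||_L² / ||u'||_L² = 5*sqrt(14)/42 < C_P = 5/(3*π).

u(x) = 3·x^2·(5/3 − x), so u'(x) = x*(10 - 9*x).
u(x) = 3·x^2·(5/3 − x) vanishes at x = 0 and x = 5/3, so u ∈ H^1_0(0, 5/3). Differentiate via the product rule and integrate the resulting polynomials term by term.
  ∫_0^5/3 u² dx = ∫_0^5/3 (9*x^6 - 30*x^5 + 25*x^4) dx. Term by term:
    ∫_0^5/3 9*x^6 dx = 78125/1701;  ∫_0^5/3 -30*x^5 dx = -78125/729;  ∫_0^5/3 25*x^4 dx = 15625/243.
  Sum: 78125/1701 − 78125/729 + 15625/243 = 15625/5103.
  ∫_0^5/3 (u')² dx = ∫_0^5/3 (81*x^4 - 180*x^3 + 100*x^2) dx. Term by term:
    ∫_0^5/3 81*x^4 dx = 625/3;  ∫_0^5/3 -180*x^3 dx = -3125/9;  ∫_0^5/3 100*x^2 dx = 12500/81.
  Sum: 625/3 − 3125/9 + 12500/81 = 1250/81.
∫_0^5/3 u² dx = 15625/5103, so ||u||_L² = 125*sqrt(7)/189.
∫_0^5/3 (u')² dx = 1250/81, so ||u'||_L² = 25*sqrt(2)/9.
Ratio ||u||_L² / ||u'||_L² = 5*sqrt(14)/42.
Sharp Poincaré constant on H^1_0(0, 5/3) is C_P = L/π = 5/(3*π), achieved by sin(3*π/5·x).
A polynomial bump cannot attain the sharp Poincaré constant (only the first sine eigenfunction does), so the ratio is strictly less than C_P, consistent with ||u||_L² ≤ C_P ||u'||_L².


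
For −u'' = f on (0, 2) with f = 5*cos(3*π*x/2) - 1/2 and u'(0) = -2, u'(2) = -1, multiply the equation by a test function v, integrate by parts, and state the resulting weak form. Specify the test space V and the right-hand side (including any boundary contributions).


V = H^1(0, 2) (v unrestricted at boundary; u is determined up to an additive constant); weak form: ∫_0^2 u'v' dx = ∫_0^2 (5*cos(3*π*x/2) - 1/2) v dx − v(2) + 2·v(0) for all v ∈ V.

Multiply both sides by a test function v and integrate from 0 to 2:
  ∫_0^2 −u''(x) v(x) dx = ∫_0^2 f(x) v(x) dx.
Integrate the LHS by parts once:
  ∫_0^2 −u'' v dx = −[u'(x) v(x)]_0^2 + ∫_0^2 u'(x) v'(x) dx.
Thus ∫_0^2 u'(x) v'(x) dx = ∫_0^2 f(x) v(x) dx + [u'(x) v(x)]_0^2.
Choose V so that boundary terms are either known or forced to vanish.
u has inhomogeneous Neumann u'(0) = -2, u'(2) = -1. [u' v]_0^2 = (-1)·v(2) − (-2)·v(0) = − v(2) + 2·v(0). Take V = H^1(0, 2); boundary term becomes part of RHS.
Weak formulation: find u (satisfying any essential BC) such that ∫_0^2 u'(x) v'(x) dx = ∫_0^2 f v dx − v(2) + 2·v(0) for all v ∈ V (Neumann data are natural BCs: they enter the RHS as boundary terms).
Substituting f(x) = 5*cos(3*π*x/2) - 1/2, the right-hand side is ∫_0^2 (5*cos(3*π*x/2) - 1/2) v dx − v(2) + 2·v(0).
Compatibility check (pure Neumann): taking v ≡ 1 ∈ V gives 0 = ∫_0^2 f dx + (-1) − (-2), i.e. ∫_0^2 f dx must equal u'(0) − u'(2) = -1. Indeed ∫_0^2 (5*cos(3*π*x/2) - 1/2) dx = -1, so the data are compatible. The solution is then unique only up to an additive constant (fix it e.g. by requiring ∫_0^2 u dx = 0).


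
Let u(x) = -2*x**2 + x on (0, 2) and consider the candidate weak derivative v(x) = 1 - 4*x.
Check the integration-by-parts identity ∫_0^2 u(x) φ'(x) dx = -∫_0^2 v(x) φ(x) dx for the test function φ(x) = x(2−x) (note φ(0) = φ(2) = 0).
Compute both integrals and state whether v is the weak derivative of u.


LHS = 4, RHS = 4. Yes, v = u' weakly.

u(x) = -2*x**2 + x, classical derivative u'(x) = 1 - 4*x.
φ(x) = x(2−x), so φ'(x) = 2 - 2*x.
Note φ(0) = φ(2) = 0, so the boundary term u·φ vanishes.
LHS = ∫_0^2 u(x) φ'(x) dx = ∫_0^2 (4*x^3 - 6*x^2 + 2*x) dx. Term by term:
  ∫_0^2 4*x^3 dx = 16;  ∫_0^2 -6*x^2 dx = -16;  ∫_0^2 2*x dx = 4.
Sum: 16 − 16 + 4 = 4.
So LHS = 4.
∫_0^2 v(x) φ(x) dx = ∫_0^2 (4*x^3 - 9*x^2 + 2*x) dx. Term by term:
  ∫_0^2 4*x^3 dx = 16;  ∫_0^2 -9*x^2 dx = -24;  ∫_0^2 2*x dx = 4.
Sum: 16 − 24 + 4 = -4.
So RHS = -∫_0^2 v(x) φ(x) dx = 4.
LHS = RHS, so the identity holds for this test φ.
Moreover u is smooth here and v(x) = u'(x) = 1 - 4*x pointwise, so the identity holds for every test function. Hence v is the weak derivative of u.


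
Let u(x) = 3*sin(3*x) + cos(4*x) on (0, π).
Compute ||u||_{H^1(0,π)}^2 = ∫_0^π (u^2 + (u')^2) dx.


||u||_{H^1(0,π)}^2 = -612/7 + 107*π/2

u'(x) = -4*sin(4*x) + 9*cos(3*x).
Expand u² and (u')² and integrate term by term on (0, π), using: for integers n ≥ 1, ∫_0^π sin²(nx) dx = ∫_0^π cos²(nx) dx = π/2; for n ≠ n', ∫_0^π sin(nx)sin(n'x) dx = ∫_0^π cos(nx)cos(n'x) dx = 0; and by product-to-sum, ∫_0^π sin(nx)cos(n'x) dx = ½∫_0^π [sin((n+n')x) + sin((n−n')x)] dx, which is 0 when n+n' is even and 2n/(n²−n'²) when n+n' is odd (it need not vanish on (0, π)).
  u² squared terms: (3)²·∫sin(3x)² dx = 9·π/2 = 9*π/2;  (1)²·∫cos(4x)² dx = 1·π/2 = π/2.
  u² cross terms: 2·(3)·(1)·∫sin(3x)·cos(4x) dx = 6·(-6/7) = -36/7.
  So ∫_0^π u² dx = 9*π/2 + π/2 − 36/7 = -36/7 + 5*π.
  (u')² squared terms: (-4)²·∫sin(4x)² dx = 16·π/2 = 8*π;  (9)²·∫cos(3x)² dx = 81·π/2 = 81*π/2.
  (u')² cross terms: 2·(-4)·(9)·∫sin(4x)·cos(3x) dx = -72·(8/7) = -576/7.
  So ∫_0^π (u')² dx = 8*π + 81*π/2 − 576/7 = -576/7 + 97*π/2.
||u||_{H^1}^2 = (-36/7 + 5*π) + (-576/7 + 97*π/2) = -612/7 + 107*π/2.


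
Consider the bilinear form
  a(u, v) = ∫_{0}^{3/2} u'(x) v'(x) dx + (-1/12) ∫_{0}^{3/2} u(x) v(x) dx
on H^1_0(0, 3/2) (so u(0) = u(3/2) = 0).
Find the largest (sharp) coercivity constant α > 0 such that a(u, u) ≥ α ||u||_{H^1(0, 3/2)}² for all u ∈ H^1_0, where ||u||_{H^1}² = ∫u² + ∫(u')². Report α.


α = (-3 + 16*π^2)/(4*(9 + 4*π^2))

Coercivity of a(·,·) on H^1_0(0, 3/2) means a(u, u) ≥ α ||u||_{H^1}² for every u ∈ H^1_0.
The interval has length L = 3/2, and Poincaré/coercivity depend only on L. Here a(u, u) = ∫(u')² + (-1/12)·∫u².
Here c = -1/12 < 0 with |c| < (π/L)² = 4*π^2/9, so coercivity still holds. The condition a(u,u) ≥ α||u||_{H^1}² reads (1−α)∫(u')² ≥ (α−c)∫u². Any admissible α is ≤ 1 (rapidly oscillating u have ∫u²/∫(u')² → 0), and α = 1 would force 0 ≥ (1−c)∫u², impossible since c < 1; so 1−α > 0. By the sharp Poincaré inequality on H^1_0 of an interval of length L, ∫(u')² ≥ (π/L)²∫u² with equality for the first sine mode sin(π(x−x₀)/L) (x₀ the left endpoint), so the inequality holds for all u iff (1−α)(π/L)² ≥ α − c, i.e. α ≤ ((π/L)² + c)/((π/L)² + 1) = (1 + c(L/π)²)/(1 + (L/π)²). (Direct route, valid since c ≤ 0: Poincaré gives c∫u² ≥ c(L/π)²∫(u')², so a(u,u) ≥ (1 + c(L/π)²)∫(u')², while ||u||_{H^1}² ≤ (1 + (L/π)²)∫(u')²; dividing yields the same α.) With (π/L)² = 4*π^2/9 and c = -1/12, the largest admissible constant is α = ((π/L)² + c)/((π/L)² + 1).
Simplifying, α = (-3 + 16*π^2)/(4*(9 + 4*π^2)).


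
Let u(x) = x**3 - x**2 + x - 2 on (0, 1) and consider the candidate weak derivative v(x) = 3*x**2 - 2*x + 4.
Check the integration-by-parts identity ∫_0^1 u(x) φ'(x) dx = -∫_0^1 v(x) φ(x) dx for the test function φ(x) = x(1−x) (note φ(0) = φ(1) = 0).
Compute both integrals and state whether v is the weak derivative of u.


LHS = -3/20, RHS = -13/20. No, v is not the weak derivative of u.

u(x) = x**3 - x**2 + x - 2, classical derivative u'(x) = 3*x**2 - 2*x + 1.
φ(x) = x(1−x), so φ'(x) = 1 - 2*x.
Note φ(0) = φ(1) = 0, so the boundary term u·φ vanishes.
LHS = ∫_0^1 u(x) φ'(x) dx = ∫_0^1 (-2*x^4 + 3*x^3 - 3*x^2 + 5*x - 2) dx. Term by term:
  ∫_0^1 -2*x^4 dx = -2/5;  ∫_0^1 3*x^3 dx = 3/4;  ∫_0^1 -3*x^2 dx = -1;
  ∫_0^1 5*x dx = 5/2;  ∫_0^1 -2 dx = -2.
Sum: -2/5 + 3/4 − 1 + 5/2 − 2 = -3/20.
So LHS = -3/20.
∫_0^1 v(x) φ(x) dx = ∫_0^1 (-3*x^4 + 5*x^3 - 6*x^2 + 4*x) dx. Term by term:
  ∫_0^1 -3*x^4 dx = -3/5;  ∫_0^1 5*x^3 dx = 5/4;  ∫_0^1 -6*x^2 dx = -2;
  ∫_0^1 4*x dx = 2.
Sum: -3/5 + 5/4 − 2 + 2 = 13/20.
So RHS = -∫_0^1 v(x) φ(x) dx = -13/20.
LHS − RHS = 1/2 ≠ 0, so the identity fails.
(For a valid weak derivative the identity must hold for EVERY test function, in particular this one. The failure shows v is NOT the weak derivative of u.)
Correct weak derivative would be u'(x) = 3*x**2 - 2*x + 1.


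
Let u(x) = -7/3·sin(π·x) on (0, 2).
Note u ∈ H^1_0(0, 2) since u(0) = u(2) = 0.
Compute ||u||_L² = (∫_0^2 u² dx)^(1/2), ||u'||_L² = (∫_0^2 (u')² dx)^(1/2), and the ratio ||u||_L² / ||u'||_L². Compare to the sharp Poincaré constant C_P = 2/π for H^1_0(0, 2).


||u||_L² / ||u'||_L² = 1/π < C_P = 2/π.

u(x) = -7/3·sin(π·x), so u'(x) = -7*π*cos(π*x)/3.
Writing u(x) = A·sin(kπx/L) with A = -7/3 and k = 2, use ∫_0^L sin²(kπx/L) dx = L/2 and ∫_0^L cos²(kπx/L) dx = L/2.
u² = 49/9·sin²(π·x) and (u')² = 49*π^2/9·cos²(π·x), and each of sin², cos² integrates to L/2 = 1 over (0, 2).
∫_0^2 u² dx = 49/9, so ||u||_L² = 7/3.
∫_0^2 (u')² dx = 49*π^2/9, so ||u'||_L² = 7*π/3.
Ratio ||u||_L² / ||u'||_L² = 1/π.
Sharp Poincaré constant on H^1_0(0, 2) is C_P = L/π = 2/π, achieved by sin(π/2·x).
This is the k = 2 harmonic; the ratio L/(kπ) is strictly less than C_P = L/π, consistent with the sharp inequality ||u||_L² ≤ C_P ||u'||_L².


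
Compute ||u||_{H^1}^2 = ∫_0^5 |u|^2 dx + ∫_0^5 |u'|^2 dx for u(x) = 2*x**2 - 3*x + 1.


||u||_{H^1}^2 = 4525/3

The H^1 norm (squared) on an interval (0, L) is
  ||u||_{H^1}^2 = ∫_0^L u(x)^2 dx + ∫_0^L u'(x)^2 dx.
Compute u'(x) = 4*x - 3.
Then u(x)^2 = 4*x**4 - 12*x**3 + 13*x**2 - 6*x + 1 and u'(x)^2 = 16*x**2 - 24*x + 9.
Integrate each monomial from 0 to 5 using ∫_0^5 c·x^n dx = c·5^(n+1)/(n+1):
  ∫_0^5 u(x)^2 dx = ∫_0^5 (4*x^4 - 12*x^3 + 13*x^2 - 6*x + 1) dx. Term by term:
    ∫_0^5 4*x^4 dx = 2500;  ∫_0^5 -12*x^3 dx = -1875;  ∫_0^5 13*x^2 dx = 1625/3;
    ∫_0^5 -6*x dx = -75;  ∫_0^5 1 dx = 5.
  Sum: 2500 − 1875 + 1625/3 − 75 + 5 = 3290/3.
  ∫_0^5 u'(x)^2 dx = ∫_0^5 (16*x^2 - 24*x + 9) dx. Term by term:
    ∫_0^5 16*x^2 dx = 2000/3;  ∫_0^5 -24*x dx = -300;  ∫_0^5 9 dx = 45.
  Sum: 2000/3 − 300 + 45 = 1235/3.
Adding: ||u||_{H^1}^2 = 3290/3 + 1235/3 = 4525/3.


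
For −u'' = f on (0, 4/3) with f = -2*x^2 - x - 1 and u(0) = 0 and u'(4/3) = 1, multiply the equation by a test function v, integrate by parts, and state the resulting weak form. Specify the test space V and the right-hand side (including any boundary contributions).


V = {v ∈ H^1(0, 4/3) : v(0) = 0} (test functions vanish at x = 0 where u is specified); weak form: ∫_0^4/3 u'v' dx = ∫_0^4/3 (-2*x^2 - x - 1) v dx + v(4/3) for all v ∈ V.

Multiply both sides by a test function v and integrate from 0 to 4/3:
  ∫_0^4/3 −u''(x) v(x) dx = ∫_0^4/3 f(x) v(x) dx.
Integrate the LHS by parts once:
  ∫_0^4/3 −u'' v dx = −[u'(x) v(x)]_0^4/3 + ∫_0^4/3 u'(x) v'(x) dx.
Thus ∫_0^4/3 u'(x) v'(x) dx = ∫_0^4/3 f(x) v(x) dx + [u'(x) v(x)]_0^4/3.
Choose V so that boundary terms are either known or forced to vanish.
Mixed BC: u(0) = 0 (Dirichlet) and u'(4/3) = 1 (Neumann). Define V = {v ∈ H^1(0, 4/3) : v(0) = 0}. Then [u' v]_0^4/3 = u'(4/3)·v(4/3) − u'(0)·0 = v(4/3).
Weak formulation: find u (satisfying any essential BC) such that ∫_0^4/3 u'(x) v'(x) dx = ∫_0^4/3 f v dx + v(4/3) for all v ∈ V (Dirichlet at 0 absorbed into V; Neumann datum at x = 4/3 contributes the boundary term).
Substituting f(x) = -2*x^2 - x - 1, the right-hand side is ∫_0^4/3 (-2*x^2 - x - 1) v dx + v(4/3).


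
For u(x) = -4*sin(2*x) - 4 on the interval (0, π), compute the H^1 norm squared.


||u||_{H^1(0,π)}^2 = 56*π

u'(x) = -8*cos(2*x).
Expand u² and (u')² and integrate term by term on (0, π), using: for integers n ≥ 1, ∫_0^π sin²(nx) dx = ∫_0^π cos²(nx) dx = π/2; for n ≠ n', ∫_0^π sin(nx)sin(n'x) dx = ∫_0^π cos(nx)cos(n'x) dx = 0; and by product-to-sum, ∫_0^π sin(nx)cos(n'x) dx = ½∫_0^π [sin((n+n')x) + sin((n−n')x)] dx, which is 0 when n+n' is even and 2n/(n²−n'²) when n+n' is odd (it need not vanish on (0, π)). For the constant mode: ∫_0^π 1 dx = π, ∫_0^π cos(nx) dx = 0, ∫_0^π sin(nx) dx = (1−(−1)^n)/n.
  u² squared terms: (-4)²·∫1 dx = 16·π = 16*π;  (-4)²·∫sin(2x)² dx = 16·π/2 = 8*π.
  u² cross terms: 2·(-4)·(-4)·∫1·sin(2x) dx = 32·(0) = 0.
  So ∫_0^π u² dx = 16*π + 8*π + 0 = 24*π.
  (u')² squared terms: (-8)²·∫cos(2x)² dx = 64·π/2 = 32*π.
  So ∫_0^π (u')² dx = 32*π.
||u||_{H^1}^2 = (24*π) + (32*π) = 56*π.


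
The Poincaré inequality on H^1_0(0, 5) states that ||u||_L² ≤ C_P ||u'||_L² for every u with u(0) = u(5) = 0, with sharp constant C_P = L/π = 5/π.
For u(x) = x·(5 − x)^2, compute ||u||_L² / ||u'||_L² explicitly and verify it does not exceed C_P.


||u||_L² / ||u'||_L² = 5*sqrt(14)/14 < C_P = 5/π.

u(x) = x·(5 − x)^2, so u'(x) = (x - 5)*(3*x - 5).
u(x) = x·(5 − x)^2 vanishes at x = 0 and x = 5, so u ∈ H^1_0(0, 5). Differentiate via the product rule and integrate the resulting polynomials term by term.
  ∫_0^5 u² dx = ∫_0^5 (x^6 - 20*x^5 + 150*x^4 - 500*x^3 + 625*x^2) dx. Term by term:
    ∫_0^5 x^6 dx = 78125/7;  ∫_0^5 -20*x^5 dx = -156250/3;  ∫_0^5 150*x^4 dx = 93750;
    ∫_0^5 -500*x^3 dx = -78125;  ∫_0^5 625*x^2 dx = 78125/3.
  Sum: 78125/7 − 156250/3 + 93750 − 78125 + 78125/3 = 15625/21.
  ∫_0^5 (u')² dx = ∫_0^5 (9*x^4 - 120*x^3 + 550*x^2 - 1000*x + 625) dx. Term by term:
    ∫_0^5 9*x^4 dx = 5625;  ∫_0^5 -120*x^3 dx = -18750;  ∫_0^5 550*x^2 dx = 68750/3;
    ∫_0^5 -1000*x dx = -12500;  ∫_0^5 625 dx = 3125.
  Sum: 5625 − 18750 + 68750/3 − 12500 + 3125 = 1250/3.
∫_0^5 u² dx = 15625/21, so ||u||_L² = 125*sqrt(21)/21.
∫_0^5 (u')² dx = 1250/3, so ||u'||_L² = 25*sqrt(6)/3.
Ratio ||u||_L² / ||u'||_L² = 5*sqrt(14)/14.
Sharp Poincaré constant on H^1_0(0, 5) is C_P = L/π = 5/π, achieved by sin(π/5·x).
A polynomial bump cannot attain the sharp Poincaré constant (only the first sine eigenfunction does), so the ratio is strictly less than C_P, consistent with ||u||_L² ≤ C_P ||u'||_L².


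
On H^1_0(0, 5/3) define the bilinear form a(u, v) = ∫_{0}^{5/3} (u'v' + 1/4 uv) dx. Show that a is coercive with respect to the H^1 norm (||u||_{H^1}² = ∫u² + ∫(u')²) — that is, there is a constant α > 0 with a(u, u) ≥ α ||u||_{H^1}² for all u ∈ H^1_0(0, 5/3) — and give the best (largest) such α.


α = (25 + 36*π^2)/(4*(25 + 9*π^2))

Coercivity of a(·,·) on H^1_0(0, 5/3) means a(u, u) ≥ α ||u||_{H^1}² for every u ∈ H^1_0.
The interval has length L = 5/3, and Poincaré/coercivity depend only on L. Here a(u, u) = ∫(u')² + (1/4)·∫u².
Here 0 < c = 1/4 < 1. The condition a(u,u) ≥ α||u||_{H^1}² reads (1−α)∫(u')² ≥ (α−c)∫u². Any admissible α is ≤ 1 (rapidly oscillating u have ∫u²/∫(u')² → 0), and α = 1 would force 0 ≥ (1−c)∫u², impossible since c < 1; so 1−α > 0. By the sharp Poincaré inequality on H^1_0 of an interval of length L, ∫(u')² ≥ (π/L)²∫u² with equality for the first sine mode sin(π(x−x₀)/L) (x₀ the left endpoint), so the inequality holds for all u iff (1−α)(π/L)² ≥ α − c, i.e. α ≤ ((π/L)² + c)/((π/L)² + 1) = (1 + c(L/π)²)/(1 + (L/π)²). With (π/L)² = 9*π^2/25 and c = 1/4, the largest admissible constant is α = ((π/L)² + c)/((π/L)² + 1).
Simplifying, α = (25 + 36*π^2)/(4*(25 + 9*π^2)).


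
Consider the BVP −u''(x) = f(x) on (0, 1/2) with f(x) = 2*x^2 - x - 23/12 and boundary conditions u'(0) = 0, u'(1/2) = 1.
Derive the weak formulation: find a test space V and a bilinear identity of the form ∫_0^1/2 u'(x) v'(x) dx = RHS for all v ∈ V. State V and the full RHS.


V = H^1(0, 1/2) (v unrestricted at boundary; u is determined up to an additive constant); weak form: ∫_0^1/2 u'v' dx = ∫_0^1/2 (2*x^2 - x - 23/12) v dx + v(1/2) for all v ∈ V.

Multiply both sides by a test function v and integrate from 0 to 1/2:
  ∫_0^1/2 −u''(x) v(x) dx = ∫_0^1/2 f(x) v(x) dx.
Integrate the LHS by parts once:
  ∫_0^1/2 −u'' v dx = −[u'(x) v(x)]_0^1/2 + ∫_0^1/2 u'(x) v'(x) dx.
Thus ∫_0^1/2 u'(x) v'(x) dx = ∫_0^1/2 f(x) v(x) dx + [u'(x) v(x)]_0^1/2.
Choose V so that boundary terms are either known or forced to vanish.
u has inhomogeneous Neumann u'(0) = 0, u'(1/2) = 1. [u' v]_0^1/2 = (1)·v(1/2) − (0)·v(0) = v(1/2). Take V = H^1(0, 1/2); boundary term becomes part of RHS.
Weak formulation: find u (satisfying any essential BC) such that ∫_0^1/2 u'(x) v'(x) dx = ∫_0^1/2 f v dx + v(1/2) for all v ∈ V (Neumann data are natural BCs: they enter the RHS as boundary terms).
Substituting f(x) = 2*x^2 - x - 23/12, the right-hand side is ∫_0^1/2 (2*x^2 - x - 23/12) v dx + v(1/2).
Compatibility check (pure Neumann): taking v ≡ 1 ∈ V gives 0 = ∫_0^1/2 f dx + (1) − (0), i.e. ∫_0^1/2 f dx must equal u'(0) − u'(1/2) = -1. Indeed ∫_0^1/2 (2*x^2 - x - 23/12) dx = -1, so the data are compatible. The solution is then unique only up to an additive constant (fix it e.g. by requiring ∫_0^1/2 u dx = 0).


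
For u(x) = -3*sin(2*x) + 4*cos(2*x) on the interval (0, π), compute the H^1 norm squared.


||u||_{H^1(0,π)}^2 = 125*π/2

u'(x) = -8*sin(2*x) - 6*cos(2*x).
Expand u² and (u')² and integrate term by term on (0, π), using: for integers n ≥ 1, ∫_0^π sin²(nx) dx = ∫_0^π cos²(nx) dx = π/2; for n ≠ n', ∫_0^π sin(nx)sin(n'x) dx = ∫_0^π cos(nx)cos(n'x) dx = 0; and by product-to-sum, ∫_0^π sin(nx)cos(n'x) dx = ½∫_0^π [sin((n+n')x) + sin((n−n')x)] dx, which is 0 when n+n' is even and 2n/(n²−n'²) when n+n' is odd (it need not vanish on (0, π)).
  u² squared terms: (-3)²·∫sin(2x)² dx = 9·π/2 = 9*π/2;  (4)²·∫cos(2x)² dx = 16·π/2 = 8*π.
  u² cross terms: 2·(-3)·(4)·∫sin(2x)·cos(2x) dx = -24·(0) = 0.
  So ∫_0^π u² dx = 9*π/2 + 8*π + 0 = 25*π/2.
  (u')² squared terms: (-8)²·∫sin(2x)² dx = 64·π/2 = 32*π;  (-6)²·∫cos(2x)² dx = 36·π/2 = 18*π.
  (u')² cross terms: 2·(-8)·(-6)·∫sin(2x)·cos(2x) dx = 96·(0) = 0.
  So ∫_0^π (u')² dx = 32*π + 18*π + 0 = 50*π.
||u||_{H^1}^2 = (25*π/2) + (50*π) = 125*π/2.


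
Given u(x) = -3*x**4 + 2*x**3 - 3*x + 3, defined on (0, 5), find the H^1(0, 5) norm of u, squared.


||u||_{H^1}^2 = 37890485/14

The H^1 norm (squared) on an interval (0, L) is
  ||u||_{H^1}^2 = ∫_0^L u(x)^2 dx + ∫_0^L u'(x)^2 dx.
Compute u'(x) = -12*x**3 + 6*x**2 - 3.
Then u(x)^2 = 9*x**8 - 12*x**7 + 4*x**6 + 18*x**5 - 30*x**4 + 12*x**3 + 9*x**2 - 18*x + 9 and u'(x)^2 = 144*x**6 - 144*x**5 + 36*x**4 + 72*x**3 - 36*x**2 + 9.
Integrate each monomial from 0 to 5 using ∫_0^5 c·x^n dx = c·5^(n+1)/(n+1):
  ∫_0^5 u(x)^2 dx = ∫_0^5 (9*x^8 - 12*x^7 + 4*x^6 + 18*x^5 - 30*x^4 + 12*x^3 + 9*x^2 - 18*x + 9) dx. Term by term:
    ∫_0^5 9*x^8 dx = 1953125;  ∫_0^5 -12*x^7 dx = -1171875/2;  ∫_0^5 4*x^6 dx = 312500/7;
    ∫_0^5 18*x^5 dx = 46875;  ∫_0^5 -30*x^4 dx = -18750;  ∫_0^5 12*x^3 dx = 1875;
    ∫_0^5 9*x^2 dx = 375;  ∫_0^5 -18*x dx = -225;  ∫_0^5 9 dx = 45.
  Sum: 1953125 − 1171875/2 + 312500/7 + 46875 − 18750 + 1875 + 375 − 225 + 45 = 20188355/14.
  ∫_0^5 u'(x)^2 dx = ∫_0^5 (144*x^6 - 144*x^5 + 36*x^4 + 72*x^3 - 36*x^2 + 9) dx. Term by term:
    ∫_0^5 144*x^6 dx = 11250000/7;  ∫_0^5 -144*x^5 dx = -375000;  ∫_0^5 36*x^4 dx = 22500;
    ∫_0^5 72*x^3 dx = 11250;  ∫_0^5 -36*x^2 dx = -1500;  ∫_0^5 9 dx = 45.
  Sum: 11250000/7 − 375000 + 22500 + 11250 − 1500 + 45 = 8851065/7.
Adding: ||u||_{H^1}^2 = 20188355/14 + 8851065/7 = 37890485/14.


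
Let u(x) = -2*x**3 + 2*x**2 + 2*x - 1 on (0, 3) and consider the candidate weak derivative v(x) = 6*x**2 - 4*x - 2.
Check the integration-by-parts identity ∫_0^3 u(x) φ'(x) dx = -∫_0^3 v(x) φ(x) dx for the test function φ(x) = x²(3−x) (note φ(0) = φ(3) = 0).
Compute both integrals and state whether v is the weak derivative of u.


LHS = 837/10, RHS = -837/10. No, v is not the weak derivative of u.

u(x) = -2*x**3 + 2*x**2 + 2*x - 1, classical derivative u'(x) = -6*x**2 + 4*x + 2.
φ(x) = x²(3−x), so φ'(x) = 3*x*(2 - x).
Note φ(0) = φ(3) = 0, so the boundary term u·φ vanishes.
LHS = ∫_0^3 u(x) φ'(x) dx = ∫_0^3 (6*x^5 - 18*x^4 + 6*x^3 + 15*x^2 - 6*x) dx. Term by term:
  ∫_0^3 6*x^5 dx = 729;  ∫_0^3 -18*x^4 dx = -4374/5;  ∫_0^3 6*x^3 dx = 243/2;
  ∫_0^3 15*x^2 dx = 135;  ∫_0^3 -6*x dx = -27.
Sum: 729 − 4374/5 + 243/2 + 135 − 27 = 837/10.
So LHS = 837/10.
∫_0^3 v(x) φ(x) dx = ∫_0^3 (-6*x^5 + 22*x^4 - 10*x^3 - 6*x^2) dx. Term by term:
  ∫_0^3 -6*x^5 dx = -729;  ∫_0^3 22*x^4 dx = 5346/5;  ∫_0^3 -10*x^3 dx = -405/2;
  ∫_0^3 -6*x^2 dx = -54.
Sum: -729 + 5346/5 − 405/2 − 54 = 837/10.
So RHS = -∫_0^3 v(x) φ(x) dx = -837/10.
LHS − RHS = 837/5 ≠ 0, so the identity fails.
(For a valid weak derivative the identity must hold for EVERY test function, in particular this one. The failure shows v is NOT the weak derivative of u.)
Correct weak derivative would be u'(x) = -6*x**2 + 4*x + 2.


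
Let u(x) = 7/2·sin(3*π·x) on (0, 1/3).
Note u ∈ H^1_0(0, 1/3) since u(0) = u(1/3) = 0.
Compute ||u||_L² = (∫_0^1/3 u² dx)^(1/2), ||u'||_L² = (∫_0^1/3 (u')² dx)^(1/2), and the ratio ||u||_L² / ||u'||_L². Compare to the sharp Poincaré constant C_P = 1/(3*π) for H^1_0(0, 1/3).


||u||_L² / ||u'||_L² = 1/(3*π) = C_P.

u(x) = 7/2·sin(3*π·x), so u'(x) = 21*π*cos(3*π*x)/2.
Writing u(x) = A·sin(kπx/L) with A = 7/2 and k = 1, use ∫_0^L sin²(kπx/L) dx = L/2 and ∫_0^L cos²(kπx/L) dx = L/2.
u² = 49/4·sin²(3*π·x) and (u')² = 441*π^2/4·cos²(3*π·x), and each of sin², cos² integrates to L/2 = 1/6 over (0, 1/3).
∫_0^1/3 u² dx = 49/24, so ||u||_L² = 7*sqrt(6)/12.
∫_0^1/3 (u')² dx = 147*π^2/8, so ||u'||_L² = 7*sqrt(6)*π/4.
Ratio ||u||_L² / ||u'||_L² = 1/(3*π).
Sharp Poincaré constant on H^1_0(0, 1/3) is C_P = L/π = 1/(3*π), achieved by sin(3*π·x).
This is the k = 1 eigenfunction (up to amplitude), so the ratio equals the sharp Poincaré constant exactly.


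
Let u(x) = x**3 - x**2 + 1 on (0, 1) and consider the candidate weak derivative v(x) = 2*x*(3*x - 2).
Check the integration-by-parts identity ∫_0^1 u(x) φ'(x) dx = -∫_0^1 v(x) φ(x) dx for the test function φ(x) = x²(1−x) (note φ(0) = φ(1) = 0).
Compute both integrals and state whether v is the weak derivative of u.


LHS = 0, RHS = 0. No, v is not the weak derivative of u.

u(x) = x**3 - x**2 + 1, classical derivative u'(x) = 3*x**2 - 2*x.
φ(x) = x²(1−x), so φ'(x) = x*(2 - 3*x).
Note φ(0) = φ(1) = 0, so the boundary term u·φ vanishes.
LHS = ∫_0^1 u(x) φ'(x) dx = ∫_0^1 (-3*x^5 + 5*x^4 - 2*x^3 - 3*x^2 + 2*x) dx. Term by term:
  ∫_0^1 -3*x^5 dx = -1/2;  ∫_0^1 5*x^4 dx = 1;  ∫_0^1 -2*x^3 dx = -1/2;
  ∫_0^1 -3*x^2 dx = -1;  ∫_0^1 2*x dx = 1.
Sum: -1/2 + 1 − 1/2 − 1 + 1 = 0.
So LHS = 0.
∫_0^1 v(x) φ(x) dx = ∫_0^1 (-6*x^5 + 10*x^4 - 4*x^3) dx. Term by term:
  ∫_0^1 -6*x^5 dx = -1;  ∫_0^1 10*x^4 dx = 2;  ∫_0^1 -4*x^3 dx = -1.
Sum: -1 + 2 − 1 = 0.
So RHS = -∫_0^1 v(x) φ(x) dx = 0.
LHS = RHS, so the identity holds for this particular φ. But this is necessary, not sufficient: a weak derivative must satisfy the identity for EVERY test function in C_c^∞(0, 1).
Here u is smooth, so its weak derivative equals its classical derivative u'(x) = 3*x**2 - 2*x. Since v(x) = 2*x*(3*x - 2) ≠ u'(x), v is NOT the weak derivative of u — the agreement for this single φ is a coincidence (the difference v − u' happens to be L²-orthogonal to this φ).


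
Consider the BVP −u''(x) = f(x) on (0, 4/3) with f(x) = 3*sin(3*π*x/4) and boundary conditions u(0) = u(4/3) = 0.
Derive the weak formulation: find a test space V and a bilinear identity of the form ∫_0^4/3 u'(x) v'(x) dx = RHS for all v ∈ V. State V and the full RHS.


V = H^1_0(0, 4/3) (so v(0) = v(4/3) = 0); weak form: ∫_0^4/3 u'v' dx = ∫_0^4/3 (3*sin(3*π*x/4)) v dx for all v ∈ V.

Multiply both sides by a test function v and integrate from 0 to 4/3:
  ∫_0^4/3 −u''(x) v(x) dx = ∫_0^4/3 f(x) v(x) dx.
Integrate the LHS by parts once:
  ∫_0^4/3 −u'' v dx = −[u'(x) v(x)]_0^4/3 + ∫_0^4/3 u'(x) v'(x) dx.
Thus ∫_0^4/3 u'(x) v'(x) dx = ∫_0^4/3 f(x) v(x) dx + [u'(x) v(x)]_0^4/3.
Choose V so that boundary terms are either known or forced to vanish.
u is Dirichlet: u(0) = u(4/3) = 0. Let V = H^1_0(0, 4/3); then v(0) = v(4/3) = 0, and [u' v]_0^4/3 = 0.
Weak formulation: find u (satisfying any essential BC) such that ∫_0^4/3 u'(x) v'(x) dx = ∫_0^4/3 f v dx for all v ∈ V.
Substituting f(x) = 3*sin(3*π*x/4), the right-hand side is ∫_0^4/3 (3*sin(3*π*x/4)) v dx.


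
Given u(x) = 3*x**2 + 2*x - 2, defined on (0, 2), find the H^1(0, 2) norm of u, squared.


||u||_{H^1}^2 = 3424/15

The H^1 norm (squared) on an interval (0, L) is
  ||u||_{H^1}^2 = ∫_0^L u(x)^2 dx + ∫_0^L u'(x)^2 dx.
Compute u'(x) = 6*x + 2.
Then u(x)^2 = 9*x**4 + 12*x**3 - 8*x**2 - 8*x + 4 and u'(x)^2 = 36*x**2 + 24*x + 4.
Integrate each monomial from 0 to 2 using ∫_0^2 c·x^n dx = c·2^(n+1)/(n+1):
  ∫_0^2 u(x)^2 dx = ∫_0^2 (9*x^4 + 12*x^3 - 8*x^2 - 8*x + 4) dx. Term by term:
    ∫_0^2 9*x^4 dx = 288/5;  ∫_0^2 12*x^3 dx = 48;  ∫_0^2 -8*x^2 dx = -64/3;
    ∫_0^2 -8*x dx = -16;  ∫_0^2 4 dx = 8.
  Sum: 288/5 + 48 − 64/3 − 16 + 8 = 1144/15.
  ∫_0^2 u'(x)^2 dx = ∫_0^2 (36*x^2 + 24*x + 4) dx. Term by term:
    ∫_0^2 36*x^2 dx = 96;  ∫_0^2 24*x dx = 48;  ∫_0^2 4 dx = 8.
  Sum: 96 + 48 + 8 = 152.
Adding: ||u||_{H^1}^2 = 1144/15 + 152 = 3424/15.
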